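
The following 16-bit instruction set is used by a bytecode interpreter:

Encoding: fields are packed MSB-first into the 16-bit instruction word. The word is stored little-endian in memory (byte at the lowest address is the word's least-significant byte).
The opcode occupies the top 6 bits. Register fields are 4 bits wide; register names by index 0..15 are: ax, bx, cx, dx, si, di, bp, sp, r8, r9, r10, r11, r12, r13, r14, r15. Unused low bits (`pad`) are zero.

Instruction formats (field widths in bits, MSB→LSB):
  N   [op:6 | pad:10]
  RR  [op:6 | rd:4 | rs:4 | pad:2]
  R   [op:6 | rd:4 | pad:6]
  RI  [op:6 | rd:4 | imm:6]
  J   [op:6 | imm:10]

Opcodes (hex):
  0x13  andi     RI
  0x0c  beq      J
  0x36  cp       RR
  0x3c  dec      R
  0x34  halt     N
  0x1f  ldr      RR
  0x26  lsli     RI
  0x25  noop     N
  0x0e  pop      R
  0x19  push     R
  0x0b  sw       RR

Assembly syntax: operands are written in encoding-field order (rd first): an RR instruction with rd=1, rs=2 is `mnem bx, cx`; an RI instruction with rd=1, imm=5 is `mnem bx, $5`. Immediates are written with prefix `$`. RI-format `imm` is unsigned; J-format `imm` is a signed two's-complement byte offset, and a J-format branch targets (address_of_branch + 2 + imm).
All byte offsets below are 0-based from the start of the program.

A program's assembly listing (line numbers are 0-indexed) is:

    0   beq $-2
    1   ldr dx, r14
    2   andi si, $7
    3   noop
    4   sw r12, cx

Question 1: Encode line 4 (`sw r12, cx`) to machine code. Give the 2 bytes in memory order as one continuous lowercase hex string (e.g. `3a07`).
L4: sw op=0xb:6|rd=12:4|rs=2:4|pad=0:2 ⇒ 0x2f08 ⇒ little 08 2f

082f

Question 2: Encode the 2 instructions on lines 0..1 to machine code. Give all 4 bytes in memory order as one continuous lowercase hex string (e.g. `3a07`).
line 0 (beq): pack op=0xc:6|imm=-2:10 = 0x33fe; little→ fe 33
line 1 (ldr): pack op=0x1f:6|rd=3:4|rs=14:4|pad=0:2 = 0x7cf8; little→ f8 7c

fe33f87c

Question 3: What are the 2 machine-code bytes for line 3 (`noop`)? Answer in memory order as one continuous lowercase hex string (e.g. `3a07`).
line 3 (noop): pack op=0x25:6|pad=0:10 = 0x9400; little→ 00 94

0094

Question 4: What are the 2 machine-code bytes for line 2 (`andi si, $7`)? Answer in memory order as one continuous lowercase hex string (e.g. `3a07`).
074d

L2: andi op=0x13:6|rd=4:4|imm=7:6 ⇒ 0x4d07 ⇒ little 07 4d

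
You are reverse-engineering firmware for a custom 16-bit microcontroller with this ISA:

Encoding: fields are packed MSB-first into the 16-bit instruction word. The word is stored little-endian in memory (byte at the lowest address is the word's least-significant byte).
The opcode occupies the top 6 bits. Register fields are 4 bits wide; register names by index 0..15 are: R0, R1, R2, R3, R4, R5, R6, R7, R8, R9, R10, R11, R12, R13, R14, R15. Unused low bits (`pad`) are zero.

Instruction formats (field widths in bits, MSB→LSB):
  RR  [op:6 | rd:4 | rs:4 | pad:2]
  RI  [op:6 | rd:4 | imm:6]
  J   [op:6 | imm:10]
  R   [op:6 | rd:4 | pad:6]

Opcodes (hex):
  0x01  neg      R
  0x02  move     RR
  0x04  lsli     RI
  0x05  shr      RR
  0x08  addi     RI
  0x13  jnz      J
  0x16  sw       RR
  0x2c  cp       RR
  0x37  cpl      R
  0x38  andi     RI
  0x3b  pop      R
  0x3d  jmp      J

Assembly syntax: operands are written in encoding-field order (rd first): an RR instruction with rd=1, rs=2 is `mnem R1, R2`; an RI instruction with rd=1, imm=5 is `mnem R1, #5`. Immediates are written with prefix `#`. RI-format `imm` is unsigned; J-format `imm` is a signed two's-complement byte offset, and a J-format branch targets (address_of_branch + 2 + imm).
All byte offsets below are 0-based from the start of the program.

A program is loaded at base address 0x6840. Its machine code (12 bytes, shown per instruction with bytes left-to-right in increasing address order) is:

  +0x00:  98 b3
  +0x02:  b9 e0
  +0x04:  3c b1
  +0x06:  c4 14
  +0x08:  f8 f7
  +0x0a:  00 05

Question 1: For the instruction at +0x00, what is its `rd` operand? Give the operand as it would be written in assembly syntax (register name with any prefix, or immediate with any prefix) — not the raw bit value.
@+00  little-endian(98 b3) = 0xb398
  top 6b → 0x2c → cp [RR]
  rd@[9:6]=0xe ⇒ R14
  rs@[5:2]=0x6 ⇒ R6

R14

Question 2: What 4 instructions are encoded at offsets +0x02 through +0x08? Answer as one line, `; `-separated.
andi R2, #57; cp R4, R15; shr R3, R1; jmp #-8

@+02  little-endian(b9 e0) = 0xe0b9
  op=0xe0b9>>10=0x38 ⇒ andi (RI)
  [9:6] rd=2 = R2
  [5:0] imm=57 = #57
@+04  little-endian(3c b1) = 0xb13c
  op=0xb13c>>10=0x2c ⇒ cp (RR)
  [9:6] rd=4 = R4
  [5:2] rs=15 = R15
@+06  little-endian(c4 14) = 0x14c4
  op=0x14c4>>10=0x5 ⇒ shr (RR)
  [9:6] rd=3 = R3
  [5:2] rs=1 = R1
@+08  little-endian(f8 f7) = 0xf7f8
  op=0xf7f8>>10=0x3d ⇒ jmp (J)
  [9:0] imm=1016 (s10→-8) = #-8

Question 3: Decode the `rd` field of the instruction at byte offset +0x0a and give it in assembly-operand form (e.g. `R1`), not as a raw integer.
R4

off 0x0a: read 00 05 as little → 0x0500
  op=0x0500>>10=0x1 ⇒ neg (R)
  rd@[9:6]=0x4 ⇒ R4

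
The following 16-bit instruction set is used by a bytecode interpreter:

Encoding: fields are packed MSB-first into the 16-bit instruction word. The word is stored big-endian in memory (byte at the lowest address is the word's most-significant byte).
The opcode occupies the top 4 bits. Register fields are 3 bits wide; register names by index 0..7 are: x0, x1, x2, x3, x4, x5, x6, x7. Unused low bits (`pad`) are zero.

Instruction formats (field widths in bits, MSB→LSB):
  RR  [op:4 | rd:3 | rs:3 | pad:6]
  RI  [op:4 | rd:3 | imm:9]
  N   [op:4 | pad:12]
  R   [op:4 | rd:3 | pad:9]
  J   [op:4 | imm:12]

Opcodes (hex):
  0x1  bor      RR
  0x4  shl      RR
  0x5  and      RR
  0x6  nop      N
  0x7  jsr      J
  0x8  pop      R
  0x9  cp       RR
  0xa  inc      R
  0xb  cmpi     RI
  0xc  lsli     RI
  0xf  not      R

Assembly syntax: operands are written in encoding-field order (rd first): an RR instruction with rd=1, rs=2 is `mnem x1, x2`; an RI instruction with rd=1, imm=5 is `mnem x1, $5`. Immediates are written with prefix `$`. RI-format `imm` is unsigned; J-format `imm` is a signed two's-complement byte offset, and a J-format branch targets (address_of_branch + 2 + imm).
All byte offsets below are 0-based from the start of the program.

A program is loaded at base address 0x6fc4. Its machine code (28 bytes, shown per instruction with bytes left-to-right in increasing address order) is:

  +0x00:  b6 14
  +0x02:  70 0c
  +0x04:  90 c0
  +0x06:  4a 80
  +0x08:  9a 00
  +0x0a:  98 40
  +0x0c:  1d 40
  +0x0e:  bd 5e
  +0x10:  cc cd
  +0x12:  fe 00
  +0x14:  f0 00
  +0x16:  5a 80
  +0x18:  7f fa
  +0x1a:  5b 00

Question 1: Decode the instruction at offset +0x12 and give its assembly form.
not x7

@+12  big-endian(fe 00) = 0xfe00
  op=0xfe00>>12=0xf ⇒ not (R)
  rd@[11:9]=0x7 ⇒ x7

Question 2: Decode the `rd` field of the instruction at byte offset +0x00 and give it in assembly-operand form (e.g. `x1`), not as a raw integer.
@+00  big-endian(b6 14) = 0xb614
  top 4b → 0xb → cmpi [RI]
  rd@[11:9]=0x3 ⇒ x3
  imm@[8:0]=0x14 ⇒ $20

x3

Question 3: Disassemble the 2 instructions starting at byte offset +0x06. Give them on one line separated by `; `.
shl x5, x2; cp x5, x0

@+06  big-endian(4a 80) = 0x4a80
  opcode bits[15:12]=0x4: shl/RR
  rd@[11:9]=0x5 ⇒ x5
  rs@[8:6]=0x2 ⇒ x2
@+08  big-endian(9a 00) = 0x9a00
  opcode bits[15:12]=0x9: cp/RR
  rd@[11:9]=0x5 ⇒ x5
  rs@[8:6]=0x0 ⇒ x0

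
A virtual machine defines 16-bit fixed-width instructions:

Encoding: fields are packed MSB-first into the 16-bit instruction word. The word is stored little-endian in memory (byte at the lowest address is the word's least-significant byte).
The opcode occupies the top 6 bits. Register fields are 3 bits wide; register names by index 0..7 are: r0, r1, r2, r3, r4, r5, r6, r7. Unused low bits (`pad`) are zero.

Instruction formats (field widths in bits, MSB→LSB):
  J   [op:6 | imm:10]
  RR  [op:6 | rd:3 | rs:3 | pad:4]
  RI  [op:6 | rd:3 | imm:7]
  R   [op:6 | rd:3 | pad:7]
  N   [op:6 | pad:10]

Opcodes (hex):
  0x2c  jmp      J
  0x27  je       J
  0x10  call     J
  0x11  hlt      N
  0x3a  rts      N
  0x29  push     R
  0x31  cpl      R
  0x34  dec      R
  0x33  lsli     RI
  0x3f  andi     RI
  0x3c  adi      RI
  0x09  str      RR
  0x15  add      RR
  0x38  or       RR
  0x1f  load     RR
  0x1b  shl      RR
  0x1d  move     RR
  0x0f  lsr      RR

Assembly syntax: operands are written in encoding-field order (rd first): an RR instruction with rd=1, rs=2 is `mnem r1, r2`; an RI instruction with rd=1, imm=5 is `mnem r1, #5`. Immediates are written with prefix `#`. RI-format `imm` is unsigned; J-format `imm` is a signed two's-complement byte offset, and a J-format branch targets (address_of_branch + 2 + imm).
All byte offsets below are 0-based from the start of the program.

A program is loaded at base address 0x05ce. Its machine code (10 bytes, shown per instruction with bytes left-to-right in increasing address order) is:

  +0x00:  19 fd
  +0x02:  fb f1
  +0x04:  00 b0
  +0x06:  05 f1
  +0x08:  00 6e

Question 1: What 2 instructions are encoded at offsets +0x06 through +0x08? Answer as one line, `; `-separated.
adi r2, #5; shl r4, r0

+0x06: 05 f1 ⇒ word 0xf105 (little)
  op=0xf105>>10=0x3c ⇒ adi (RI)
  rd: (w>>7)&0x7=0x2 → r2
  imm: (w>>0)&0x7f=0x5 → #5
+0x08: 00 6e ⇒ word 0x6e00 (little)
  op=0x6e00>>10=0x1b ⇒ shl (RR)
  rd: (w>>7)&0x7=0x4 → r4
  rs: (w>>4)&0x7=0x0 → r0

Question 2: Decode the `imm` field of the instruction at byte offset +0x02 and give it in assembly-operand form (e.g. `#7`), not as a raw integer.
+0x02: fb f1 ⇒ word 0xf1fb (little)
  top 6b → 0x3c → adi [RI]
  [9:7] rd=3 = r3
  [6:0] imm=123 = #123

#123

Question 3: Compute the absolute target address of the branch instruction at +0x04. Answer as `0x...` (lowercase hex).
0x05d4

[04] 00 b0 → 0xb000
  top 6b → 0x2c → jmp [J]
  [9:0] imm=0 = #0
  target = base 0x05ce + off 0x04 + 2 + imm 0 = 0x05d4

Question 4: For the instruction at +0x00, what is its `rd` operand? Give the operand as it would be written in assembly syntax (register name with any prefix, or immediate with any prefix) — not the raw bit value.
[00] 19 fd → 0xfd19
  top 6b → 0x3f → andi [RI]
  rd@[9:7]=0x2 ⇒ r2
  imm@[6:0]=0x19 ⇒ #25

r2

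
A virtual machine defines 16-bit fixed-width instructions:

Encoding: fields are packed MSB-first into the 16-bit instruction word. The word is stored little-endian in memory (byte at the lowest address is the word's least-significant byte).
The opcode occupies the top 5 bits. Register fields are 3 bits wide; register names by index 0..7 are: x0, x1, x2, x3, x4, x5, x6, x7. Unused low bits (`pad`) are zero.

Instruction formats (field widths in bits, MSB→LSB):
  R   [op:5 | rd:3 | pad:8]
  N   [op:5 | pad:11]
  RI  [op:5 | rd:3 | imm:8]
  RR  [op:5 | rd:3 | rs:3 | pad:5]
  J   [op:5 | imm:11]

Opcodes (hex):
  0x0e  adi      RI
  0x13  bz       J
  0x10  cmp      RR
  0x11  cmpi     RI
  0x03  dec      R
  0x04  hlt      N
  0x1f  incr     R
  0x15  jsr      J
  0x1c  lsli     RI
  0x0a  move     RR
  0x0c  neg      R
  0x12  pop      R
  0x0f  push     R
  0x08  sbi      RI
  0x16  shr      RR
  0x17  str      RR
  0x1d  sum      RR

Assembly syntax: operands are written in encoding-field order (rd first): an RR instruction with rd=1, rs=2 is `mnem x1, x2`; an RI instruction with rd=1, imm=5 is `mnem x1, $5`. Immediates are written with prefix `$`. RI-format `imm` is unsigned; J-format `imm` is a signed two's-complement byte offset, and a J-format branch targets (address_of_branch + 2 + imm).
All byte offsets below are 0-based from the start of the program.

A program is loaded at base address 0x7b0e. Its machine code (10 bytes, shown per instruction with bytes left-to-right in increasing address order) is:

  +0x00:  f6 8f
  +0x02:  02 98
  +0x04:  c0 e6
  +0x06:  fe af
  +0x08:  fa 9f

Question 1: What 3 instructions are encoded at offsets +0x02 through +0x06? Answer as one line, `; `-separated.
bz $2; lsli x6, $192; jsr $-2

off 0x02: read 02 98 as little → 0x9802
  opcode bits[15:11]=0x13: bz/J
  imm: (w>>0)&0x7ff=0x2 → $2
off 0x04: read c0 e6 as little → 0xe6c0
  opcode bits[15:11]=0x1c: lsli/RI
  rd: (w>>8)&0x7=0x6 → x6
  imm: (w>>0)&0xff=0xc0 → $192
off 0x06: read fe af as little → 0xaffe
  opcode bits[15:11]=0x15: jsr/J
  imm: (w>>0)&0x7ff=0x7fe (s11→-2) → $-2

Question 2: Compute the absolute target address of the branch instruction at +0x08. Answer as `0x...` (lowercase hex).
0x7b12

+0x08: fa 9f ⇒ word 0x9ffa (little)
  opcode bits[15:11]=0x13: bz/J
  imm: (w>>0)&0x7ff=0x7fa (s11→-6) → $-6
  target = base 0x7b0e + off 0x08 + 2 + imm -6 = 0x7b12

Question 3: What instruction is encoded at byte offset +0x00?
+0x00: f6 8f ⇒ word 0x8ff6 (little)
  opcode bits[15:11]=0x11: cmpi/RI
  [10:8] rd=7 = x7
  [7:0] imm=246 = $246

cmpi x7, $246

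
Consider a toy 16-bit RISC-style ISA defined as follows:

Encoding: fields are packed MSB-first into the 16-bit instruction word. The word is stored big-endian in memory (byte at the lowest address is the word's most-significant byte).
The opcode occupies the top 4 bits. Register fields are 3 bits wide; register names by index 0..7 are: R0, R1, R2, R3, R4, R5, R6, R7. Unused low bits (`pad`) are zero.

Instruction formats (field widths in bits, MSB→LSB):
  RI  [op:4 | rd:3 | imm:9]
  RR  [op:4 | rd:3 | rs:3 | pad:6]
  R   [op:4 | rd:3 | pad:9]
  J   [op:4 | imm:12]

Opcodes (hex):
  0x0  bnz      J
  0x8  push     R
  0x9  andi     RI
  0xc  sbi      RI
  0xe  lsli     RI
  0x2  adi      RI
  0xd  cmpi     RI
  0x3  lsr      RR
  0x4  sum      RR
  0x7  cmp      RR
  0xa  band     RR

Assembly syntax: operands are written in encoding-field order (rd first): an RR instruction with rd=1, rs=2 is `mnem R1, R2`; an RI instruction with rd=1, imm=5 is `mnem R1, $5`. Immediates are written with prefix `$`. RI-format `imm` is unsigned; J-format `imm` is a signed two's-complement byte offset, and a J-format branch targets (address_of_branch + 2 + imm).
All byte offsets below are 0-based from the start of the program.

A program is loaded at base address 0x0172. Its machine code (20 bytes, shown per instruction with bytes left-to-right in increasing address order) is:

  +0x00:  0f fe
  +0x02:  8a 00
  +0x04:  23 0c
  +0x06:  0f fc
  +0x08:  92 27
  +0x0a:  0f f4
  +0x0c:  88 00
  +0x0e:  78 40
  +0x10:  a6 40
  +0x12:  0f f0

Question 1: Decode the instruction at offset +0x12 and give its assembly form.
bnz $-16

+0x12: 0f f0 ⇒ word 0x0ff0 (big)
  top 4b → 0x0 → bnz [J]
  [11:0] imm=4080 (s12→-16) = $-16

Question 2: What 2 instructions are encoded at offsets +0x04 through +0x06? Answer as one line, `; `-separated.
adi R1, $268; bnz $-4

+0x04: 23 0c ⇒ word 0x230c (big)
  top 4b → 0x2 → adi [RI]
  rd: (w>>9)&0x7=0x1 → R1
  imm: (w>>0)&0x1ff=0x10c → $268
+0x06: 0f fc ⇒ word 0x0ffc (big)
  top 4b → 0x0 → bnz [J]
  imm: (w>>0)&0xfff=0xffc (s12→-4) → $-4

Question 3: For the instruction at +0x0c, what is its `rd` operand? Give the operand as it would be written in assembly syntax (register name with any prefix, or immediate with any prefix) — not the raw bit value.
+0x0c: 88 00 ⇒ word 0x8800 (big)
  opcode bits[15:12]=0x8: push/R
  rd@[11:9]=0x4 ⇒ R4

R4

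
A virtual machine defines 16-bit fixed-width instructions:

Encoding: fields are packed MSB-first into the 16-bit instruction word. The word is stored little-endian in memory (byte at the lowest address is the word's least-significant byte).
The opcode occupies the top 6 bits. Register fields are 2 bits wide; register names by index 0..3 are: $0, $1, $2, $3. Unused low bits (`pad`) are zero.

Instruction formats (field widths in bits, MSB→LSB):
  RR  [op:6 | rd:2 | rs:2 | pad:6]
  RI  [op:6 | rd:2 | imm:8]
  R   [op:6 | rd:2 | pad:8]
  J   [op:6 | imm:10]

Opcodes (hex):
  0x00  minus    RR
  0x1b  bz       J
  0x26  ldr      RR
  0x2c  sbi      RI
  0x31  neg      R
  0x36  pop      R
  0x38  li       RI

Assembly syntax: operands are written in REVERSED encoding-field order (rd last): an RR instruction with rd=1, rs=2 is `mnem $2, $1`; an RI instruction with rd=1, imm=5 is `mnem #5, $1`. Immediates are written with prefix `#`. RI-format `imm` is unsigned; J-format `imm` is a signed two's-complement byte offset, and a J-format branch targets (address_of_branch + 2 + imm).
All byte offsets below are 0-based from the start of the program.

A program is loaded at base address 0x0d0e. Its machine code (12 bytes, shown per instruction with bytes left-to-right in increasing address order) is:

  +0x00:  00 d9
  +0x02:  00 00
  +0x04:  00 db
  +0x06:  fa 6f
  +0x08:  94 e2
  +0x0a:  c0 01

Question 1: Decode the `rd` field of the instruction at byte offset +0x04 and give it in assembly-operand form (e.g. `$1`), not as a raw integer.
$3

[04] 00 db → 0xdb00
  opcode bits[15:10]=0x36: pop/R
  rd: (w>>8)&0x3=0x3 → $3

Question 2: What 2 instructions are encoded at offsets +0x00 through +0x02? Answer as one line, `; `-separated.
[00] 00 d9 → 0xd900
  opcode bits[15:10]=0x36: pop/R
  rd@[9:8]=0x1 ⇒ $1
[02] 00 00 → 0x0000
  opcode bits[15:10]=0x0: minus/RR
  rd@[9:8]=0x0 ⇒ $0
  rs@[7:6]=0x0 ⇒ $0

pop $1; minus $0, $0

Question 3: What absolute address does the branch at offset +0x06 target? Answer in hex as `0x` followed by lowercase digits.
0x0d10

+0x06: fa 6f ⇒ word 0x6ffa (little)
  op=0x6ffa>>10=0x1b ⇒ bz (J)
  imm: (w>>0)&0x3ff=0x3fa (s10→-6) → #-6
  target = base 0x0d0e + off 0x06 + 2 + imm -6 = 0x0d10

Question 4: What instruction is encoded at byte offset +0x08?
li #148, $2

off 0x08: read 94 e2 as little → 0xe294
  op=0xe294>>10=0x38 ⇒ li (RI)
  [9:8] rd=2 = $2
  [7:0] imm=148 = #148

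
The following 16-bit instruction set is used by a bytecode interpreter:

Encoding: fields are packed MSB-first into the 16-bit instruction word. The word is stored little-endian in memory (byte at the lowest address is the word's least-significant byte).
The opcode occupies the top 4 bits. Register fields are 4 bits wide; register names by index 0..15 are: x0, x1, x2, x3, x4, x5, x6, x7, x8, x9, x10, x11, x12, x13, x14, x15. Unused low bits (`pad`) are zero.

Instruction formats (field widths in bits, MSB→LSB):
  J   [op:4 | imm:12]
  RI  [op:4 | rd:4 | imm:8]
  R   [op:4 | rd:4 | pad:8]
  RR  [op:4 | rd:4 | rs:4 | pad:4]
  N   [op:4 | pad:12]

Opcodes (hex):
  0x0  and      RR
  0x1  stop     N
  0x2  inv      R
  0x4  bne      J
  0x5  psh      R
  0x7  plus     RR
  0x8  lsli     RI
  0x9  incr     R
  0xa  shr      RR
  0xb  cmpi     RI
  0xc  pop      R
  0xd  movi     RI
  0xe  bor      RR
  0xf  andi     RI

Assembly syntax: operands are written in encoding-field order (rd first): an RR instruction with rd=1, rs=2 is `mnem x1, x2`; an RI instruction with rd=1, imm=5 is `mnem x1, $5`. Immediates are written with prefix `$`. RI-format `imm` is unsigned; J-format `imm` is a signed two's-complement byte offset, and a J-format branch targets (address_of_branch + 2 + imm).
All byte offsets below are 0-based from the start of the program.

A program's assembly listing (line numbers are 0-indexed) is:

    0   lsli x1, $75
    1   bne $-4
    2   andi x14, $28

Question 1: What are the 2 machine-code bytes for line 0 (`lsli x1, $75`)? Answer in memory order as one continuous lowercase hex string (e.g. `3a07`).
line 0 (lsli): pack op=0x8:4|rd=1:4|imm=75:8 = 0x814b; little→ 4b 81

4b81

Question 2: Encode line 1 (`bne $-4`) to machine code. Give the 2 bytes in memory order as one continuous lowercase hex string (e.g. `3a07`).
line 1 (bne): pack op=0x4:4|imm=-4:12 = 0x4ffc; little→ fc 4f

fc4f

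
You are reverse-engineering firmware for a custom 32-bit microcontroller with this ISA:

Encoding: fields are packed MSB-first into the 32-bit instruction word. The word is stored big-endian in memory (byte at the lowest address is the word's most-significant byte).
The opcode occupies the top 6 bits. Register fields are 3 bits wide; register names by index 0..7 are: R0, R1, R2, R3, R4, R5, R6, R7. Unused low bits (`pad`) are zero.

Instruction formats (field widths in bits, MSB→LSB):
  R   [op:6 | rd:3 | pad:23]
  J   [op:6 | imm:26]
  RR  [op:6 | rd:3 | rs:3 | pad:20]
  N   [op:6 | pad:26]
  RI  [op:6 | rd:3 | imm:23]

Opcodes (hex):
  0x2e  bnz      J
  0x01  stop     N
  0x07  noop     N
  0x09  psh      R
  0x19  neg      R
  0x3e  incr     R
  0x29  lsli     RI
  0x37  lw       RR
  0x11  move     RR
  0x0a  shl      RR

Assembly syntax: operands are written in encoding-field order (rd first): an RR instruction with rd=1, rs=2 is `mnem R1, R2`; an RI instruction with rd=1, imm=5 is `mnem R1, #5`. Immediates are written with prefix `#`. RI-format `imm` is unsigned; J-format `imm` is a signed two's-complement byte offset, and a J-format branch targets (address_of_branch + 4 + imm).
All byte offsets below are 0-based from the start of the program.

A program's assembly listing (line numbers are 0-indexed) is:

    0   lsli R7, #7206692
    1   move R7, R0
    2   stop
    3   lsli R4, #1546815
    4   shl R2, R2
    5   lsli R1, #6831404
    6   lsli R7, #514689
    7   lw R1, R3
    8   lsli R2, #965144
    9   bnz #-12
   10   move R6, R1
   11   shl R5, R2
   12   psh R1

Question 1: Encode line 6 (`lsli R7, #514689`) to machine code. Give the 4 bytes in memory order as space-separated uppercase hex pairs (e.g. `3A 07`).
L6: lsli op=0x29:6|rd=7:3|imm=514689:23 ⇒ 0xa787da81 ⇒ big a7 87 da 81

A7 87 DA 81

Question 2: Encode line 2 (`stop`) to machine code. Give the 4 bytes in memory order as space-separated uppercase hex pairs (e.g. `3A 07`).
line 2 (stop): pack op=0x1:6|pad=0:26 = 0x04000000; big→ 04 00 00 00

04 00 00 00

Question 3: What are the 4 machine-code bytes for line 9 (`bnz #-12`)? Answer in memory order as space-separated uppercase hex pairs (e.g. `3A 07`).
L9: bnz op=0x2e:6|imm=-12:26 ⇒ 0xbbfffff4 ⇒ big bb ff ff f4

BB FF FF F4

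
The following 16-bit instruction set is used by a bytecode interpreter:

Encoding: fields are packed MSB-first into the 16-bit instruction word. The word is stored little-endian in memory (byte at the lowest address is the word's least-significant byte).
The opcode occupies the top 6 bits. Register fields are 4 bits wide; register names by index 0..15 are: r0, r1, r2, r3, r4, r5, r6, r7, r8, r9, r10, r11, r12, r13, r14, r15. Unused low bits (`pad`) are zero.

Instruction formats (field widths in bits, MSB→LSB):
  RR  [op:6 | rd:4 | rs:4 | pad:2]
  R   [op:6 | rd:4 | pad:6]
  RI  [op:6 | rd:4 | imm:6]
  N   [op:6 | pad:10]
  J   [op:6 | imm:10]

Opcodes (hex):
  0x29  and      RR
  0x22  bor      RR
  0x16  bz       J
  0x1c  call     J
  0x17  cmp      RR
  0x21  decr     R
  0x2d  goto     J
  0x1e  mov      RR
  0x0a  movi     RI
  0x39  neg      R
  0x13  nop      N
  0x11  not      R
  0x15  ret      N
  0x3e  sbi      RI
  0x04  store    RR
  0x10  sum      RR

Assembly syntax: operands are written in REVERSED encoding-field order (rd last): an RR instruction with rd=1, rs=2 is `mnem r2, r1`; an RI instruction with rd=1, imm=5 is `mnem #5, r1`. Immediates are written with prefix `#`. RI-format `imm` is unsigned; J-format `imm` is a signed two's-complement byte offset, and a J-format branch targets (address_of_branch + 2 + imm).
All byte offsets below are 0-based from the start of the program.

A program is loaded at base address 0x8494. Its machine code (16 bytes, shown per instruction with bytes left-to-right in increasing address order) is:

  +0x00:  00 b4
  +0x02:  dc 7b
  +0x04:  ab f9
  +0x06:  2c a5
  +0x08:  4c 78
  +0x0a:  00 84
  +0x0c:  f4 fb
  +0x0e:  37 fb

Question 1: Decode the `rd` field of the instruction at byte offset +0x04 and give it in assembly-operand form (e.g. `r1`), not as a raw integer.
@+04  little-endian(ab f9) = 0xf9ab
  top 6b → 0x3e → sbi [RI]
  [9:6] rd=6 = r6
  [5:0] imm=43 = #43

r6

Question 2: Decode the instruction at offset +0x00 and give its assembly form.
goto #0

@+00  little-endian(00 b4) = 0xb400
  top 6b → 0x2d → goto [J]
  imm: (w>>0)&0x3ff=0x0 → #0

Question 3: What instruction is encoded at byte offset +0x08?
mov r3, r1

+0x08: 4c 78 ⇒ word 0x784c (little)
  top 6b → 0x1e → mov [RR]
  rd@[9:6]=0x1 ⇒ r1
  rs@[5:2]=0x3 ⇒ r3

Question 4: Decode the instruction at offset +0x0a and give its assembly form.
decr r0

[0a] 00 84 → 0x8400
  op=0x8400>>10=0x21 ⇒ decr (R)
  rd: (w>>6)&0xf=0x0 → r0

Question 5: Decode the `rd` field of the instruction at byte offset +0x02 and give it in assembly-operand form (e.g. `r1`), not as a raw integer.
+0x02: dc 7b ⇒ word 0x7bdc (little)
  op=0x7bdc>>10=0x1e ⇒ mov (RR)
  rd: (w>>6)&0xf=0xf → r15
  rs: (w>>2)&0xf=0x7 → r7

r15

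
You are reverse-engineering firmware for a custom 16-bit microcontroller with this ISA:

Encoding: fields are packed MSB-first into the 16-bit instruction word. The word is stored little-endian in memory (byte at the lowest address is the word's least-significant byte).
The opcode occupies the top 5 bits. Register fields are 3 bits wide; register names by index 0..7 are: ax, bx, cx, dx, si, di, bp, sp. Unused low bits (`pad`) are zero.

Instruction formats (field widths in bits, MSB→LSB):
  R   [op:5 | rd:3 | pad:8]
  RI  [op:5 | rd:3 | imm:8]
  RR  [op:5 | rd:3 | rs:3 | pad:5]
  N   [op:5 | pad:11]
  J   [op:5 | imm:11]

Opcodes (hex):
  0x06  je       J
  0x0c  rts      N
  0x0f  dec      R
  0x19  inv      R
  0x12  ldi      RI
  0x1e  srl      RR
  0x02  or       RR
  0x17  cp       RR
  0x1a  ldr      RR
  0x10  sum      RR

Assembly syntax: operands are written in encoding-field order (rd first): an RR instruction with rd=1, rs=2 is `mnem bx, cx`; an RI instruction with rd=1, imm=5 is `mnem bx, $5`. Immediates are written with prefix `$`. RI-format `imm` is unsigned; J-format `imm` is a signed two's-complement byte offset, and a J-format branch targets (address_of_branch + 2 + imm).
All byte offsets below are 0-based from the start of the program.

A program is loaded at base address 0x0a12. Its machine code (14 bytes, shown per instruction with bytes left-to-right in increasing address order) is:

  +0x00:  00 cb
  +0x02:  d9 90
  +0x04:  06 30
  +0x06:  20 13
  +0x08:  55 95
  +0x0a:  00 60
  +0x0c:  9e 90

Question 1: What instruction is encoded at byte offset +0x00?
inv dx

@+00  little-endian(00 cb) = 0xcb00
  op=0xcb00>>11=0x19 ⇒ inv (R)
  rd@[10:8]=0x3 ⇒ dx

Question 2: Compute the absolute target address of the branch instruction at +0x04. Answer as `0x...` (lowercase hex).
0x0a1e

+0x04: 06 30 ⇒ word 0x3006 (little)
  op=0x3006>>11=0x6 ⇒ je (J)
  imm: (w>>0)&0x7ff=0x6 → $6
  target = base 0x0a12 + off 0x04 + 2 + imm 6 = 0x0a1e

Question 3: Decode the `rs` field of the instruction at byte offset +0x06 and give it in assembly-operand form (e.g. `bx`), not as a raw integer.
+0x06: 20 13 ⇒ word 0x1320 (little)
  op=0x1320>>11=0x2 ⇒ or (RR)
  [10:8] rd=3 = dx
  [7:5] rs=1 = bx

bx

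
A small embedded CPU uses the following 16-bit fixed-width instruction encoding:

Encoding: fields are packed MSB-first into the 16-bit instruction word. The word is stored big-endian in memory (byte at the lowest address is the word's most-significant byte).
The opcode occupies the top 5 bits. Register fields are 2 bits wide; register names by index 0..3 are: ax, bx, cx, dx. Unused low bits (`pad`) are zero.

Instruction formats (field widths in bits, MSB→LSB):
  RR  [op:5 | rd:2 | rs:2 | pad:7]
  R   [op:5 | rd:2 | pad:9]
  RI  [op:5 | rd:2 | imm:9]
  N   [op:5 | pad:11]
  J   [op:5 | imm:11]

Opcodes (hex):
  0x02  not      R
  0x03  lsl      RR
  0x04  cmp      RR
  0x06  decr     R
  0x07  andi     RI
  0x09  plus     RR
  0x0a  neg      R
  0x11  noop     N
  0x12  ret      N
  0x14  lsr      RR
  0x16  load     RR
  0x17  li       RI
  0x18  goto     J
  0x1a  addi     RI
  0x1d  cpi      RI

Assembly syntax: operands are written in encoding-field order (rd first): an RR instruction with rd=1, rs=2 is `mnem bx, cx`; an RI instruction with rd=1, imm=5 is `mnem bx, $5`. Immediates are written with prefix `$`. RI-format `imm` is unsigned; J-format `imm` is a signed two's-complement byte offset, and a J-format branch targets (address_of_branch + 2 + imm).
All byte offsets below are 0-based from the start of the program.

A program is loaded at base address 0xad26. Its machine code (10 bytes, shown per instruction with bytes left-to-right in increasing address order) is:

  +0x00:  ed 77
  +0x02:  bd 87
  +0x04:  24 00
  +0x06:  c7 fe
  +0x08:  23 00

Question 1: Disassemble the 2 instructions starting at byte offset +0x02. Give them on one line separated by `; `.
off 0x02: read bd 87 as big → 0xbd87
  top 5b → 0x17 → li [RI]
  [10:9] rd=2 = cx
  [8:0] imm=391 = $391
off 0x04: read 24 00 as big → 0x2400
  top 5b → 0x4 → cmp [RR]
  [10:9] rd=2 = cx
  [8:7] rs=0 = ax

li cx, $391; cmp cx, ax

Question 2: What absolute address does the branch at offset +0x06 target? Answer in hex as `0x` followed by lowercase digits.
0xad2c

@+06  big-endian(c7 fe) = 0xc7fe
  top 5b → 0x18 → goto [J]
  imm: (w>>0)&0x7ff=0x7fe (s11→-2) → $-2
  target = base 0xad26 + off 0x06 + 2 + imm -2 = 0xad2c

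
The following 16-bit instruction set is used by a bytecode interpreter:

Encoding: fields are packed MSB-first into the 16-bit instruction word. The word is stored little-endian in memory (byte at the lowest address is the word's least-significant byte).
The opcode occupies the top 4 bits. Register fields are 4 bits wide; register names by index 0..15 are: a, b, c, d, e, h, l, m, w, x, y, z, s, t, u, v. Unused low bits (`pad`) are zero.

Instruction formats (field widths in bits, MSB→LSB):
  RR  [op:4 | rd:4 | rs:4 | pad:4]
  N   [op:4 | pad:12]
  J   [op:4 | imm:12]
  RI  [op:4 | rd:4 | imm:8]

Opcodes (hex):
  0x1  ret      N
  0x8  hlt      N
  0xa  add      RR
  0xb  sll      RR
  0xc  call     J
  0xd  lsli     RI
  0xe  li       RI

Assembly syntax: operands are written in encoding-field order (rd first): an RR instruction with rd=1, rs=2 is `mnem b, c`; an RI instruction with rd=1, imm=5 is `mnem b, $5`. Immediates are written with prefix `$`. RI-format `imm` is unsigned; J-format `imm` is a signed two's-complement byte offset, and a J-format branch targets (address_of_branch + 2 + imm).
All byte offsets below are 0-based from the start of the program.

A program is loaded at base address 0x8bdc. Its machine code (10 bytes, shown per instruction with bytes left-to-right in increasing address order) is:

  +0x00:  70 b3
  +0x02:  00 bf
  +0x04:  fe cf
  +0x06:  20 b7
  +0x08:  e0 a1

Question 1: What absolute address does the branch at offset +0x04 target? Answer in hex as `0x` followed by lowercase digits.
off 0x04: read fe cf as little → 0xcffe
  opcode bits[15:12]=0xc: call/J
  imm@[11:0]=0xffe (s12→-2) ⇒ $-2
  target = base 0x8bdc + off 0x04 + 2 + imm -2 = 0x8be0

0x8be0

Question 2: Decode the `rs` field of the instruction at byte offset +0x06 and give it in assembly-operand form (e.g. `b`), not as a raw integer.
c

off 0x06: read 20 b7 as little → 0xb720
  op=0xb720>>12=0xb ⇒ sll (RR)
  rd: (w>>8)&0xf=0x7 → m
  rs: (w>>4)&0xf=0x2 → c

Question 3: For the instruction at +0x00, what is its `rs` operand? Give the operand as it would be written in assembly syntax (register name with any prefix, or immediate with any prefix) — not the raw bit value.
@+00  little-endian(70 b3) = 0xb370
  op=0xb370>>12=0xb ⇒ sll (RR)
  rd: (w>>8)&0xf=0x3 → d
  rs: (w>>4)&0xf=0x7 → m

m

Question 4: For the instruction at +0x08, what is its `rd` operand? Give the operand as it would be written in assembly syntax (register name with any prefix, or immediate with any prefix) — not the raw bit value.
@+08  little-endian(e0 a1) = 0xa1e0
  op=0xa1e0>>12=0xa ⇒ add (RR)
  rd@[11:8]=0x1 ⇒ b
  rs@[7:4]=0xe ⇒ u

b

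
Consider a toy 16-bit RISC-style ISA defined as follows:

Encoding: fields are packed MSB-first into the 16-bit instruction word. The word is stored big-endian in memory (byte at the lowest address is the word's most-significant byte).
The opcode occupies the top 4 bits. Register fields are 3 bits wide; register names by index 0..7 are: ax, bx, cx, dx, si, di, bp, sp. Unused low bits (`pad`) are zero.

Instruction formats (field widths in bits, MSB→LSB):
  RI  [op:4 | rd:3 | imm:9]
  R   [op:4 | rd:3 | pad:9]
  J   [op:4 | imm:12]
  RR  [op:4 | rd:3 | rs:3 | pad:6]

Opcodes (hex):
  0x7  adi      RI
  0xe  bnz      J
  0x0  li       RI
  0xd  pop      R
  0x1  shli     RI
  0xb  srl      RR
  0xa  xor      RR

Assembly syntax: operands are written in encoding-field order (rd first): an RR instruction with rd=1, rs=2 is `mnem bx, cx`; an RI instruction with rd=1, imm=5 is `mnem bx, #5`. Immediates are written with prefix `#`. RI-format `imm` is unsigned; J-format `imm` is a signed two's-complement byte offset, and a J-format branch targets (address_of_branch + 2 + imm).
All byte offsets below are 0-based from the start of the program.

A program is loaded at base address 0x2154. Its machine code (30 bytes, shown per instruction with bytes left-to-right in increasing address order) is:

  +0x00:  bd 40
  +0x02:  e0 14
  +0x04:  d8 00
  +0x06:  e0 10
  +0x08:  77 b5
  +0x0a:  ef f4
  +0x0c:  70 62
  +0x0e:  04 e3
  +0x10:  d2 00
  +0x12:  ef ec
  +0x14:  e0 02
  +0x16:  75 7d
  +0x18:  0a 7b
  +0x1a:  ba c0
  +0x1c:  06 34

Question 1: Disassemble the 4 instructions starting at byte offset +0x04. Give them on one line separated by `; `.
off 0x04: read d8 00 as big → 0xd800
  opcode bits[15:12]=0xd: pop/R
  [11:9] rd=4 = si
off 0x06: read e0 10 as big → 0xe010
  opcode bits[15:12]=0xe: bnz/J
  [11:0] imm=16 = #16
off 0x08: read 77 b5 as big → 0x77b5
  opcode bits[15:12]=0x7: adi/RI
  [11:9] rd=3 = dx
  [8:0] imm=437 = #437
off 0x0a: read ef f4 as big → 0xeff4
  opcode bits[15:12]=0xe: bnz/J
  [11:0] imm=4084 (s12→-12) = #-12

pop si; bnz #16; adi dx, #437; bnz #-12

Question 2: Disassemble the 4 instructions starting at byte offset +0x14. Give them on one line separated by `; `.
off 0x14: read e0 02 as big → 0xe002
  op=0xe002>>12=0xe ⇒ bnz (J)
  [11:0] imm=2 = #2
off 0x16: read 75 7d as big → 0x757d
  op=0x757d>>12=0x7 ⇒ adi (RI)
  [11:9] rd=2 = cx
  [8:0] imm=381 = #381
off 0x18: read 0a 7b as big → 0x0a7b
  op=0x0a7b>>12=0x0 ⇒ li (RI)
  [11:9] rd=5 = di
  [8:0] imm=123 = #123
off 0x1a: read ba c0 as big → 0xbac0
  op=0xbac0>>12=0xb ⇒ srl (RR)
  [11:9] rd=5 = di
  [8:6] rs=3 = dx

bnz #2; adi cx, #381; li di, #123; srl di, dx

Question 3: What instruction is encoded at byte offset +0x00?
off 0x00: read bd 40 as big → 0xbd40
  op=0xbd40>>12=0xb ⇒ srl (RR)
  [11:9] rd=6 = bp
  [8:6] rs=5 = di

srl bp, di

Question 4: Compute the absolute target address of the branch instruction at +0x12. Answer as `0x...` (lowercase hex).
0x2154

@+12  big-endian(ef ec) = 0xefec
  top 4b → 0xe → bnz [J]
  [11:0] imm=4076 (s12→-20) = #-20
  target = base 0x2154 + off 0x12 + 2 + imm -20 = 0x2154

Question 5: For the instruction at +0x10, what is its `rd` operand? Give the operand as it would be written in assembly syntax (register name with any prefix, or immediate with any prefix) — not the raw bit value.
bx

off 0x10: read d2 00 as big → 0xd200
  opcode bits[15:12]=0xd: pop/R
  rd@[11:9]=0x1 ⇒ bx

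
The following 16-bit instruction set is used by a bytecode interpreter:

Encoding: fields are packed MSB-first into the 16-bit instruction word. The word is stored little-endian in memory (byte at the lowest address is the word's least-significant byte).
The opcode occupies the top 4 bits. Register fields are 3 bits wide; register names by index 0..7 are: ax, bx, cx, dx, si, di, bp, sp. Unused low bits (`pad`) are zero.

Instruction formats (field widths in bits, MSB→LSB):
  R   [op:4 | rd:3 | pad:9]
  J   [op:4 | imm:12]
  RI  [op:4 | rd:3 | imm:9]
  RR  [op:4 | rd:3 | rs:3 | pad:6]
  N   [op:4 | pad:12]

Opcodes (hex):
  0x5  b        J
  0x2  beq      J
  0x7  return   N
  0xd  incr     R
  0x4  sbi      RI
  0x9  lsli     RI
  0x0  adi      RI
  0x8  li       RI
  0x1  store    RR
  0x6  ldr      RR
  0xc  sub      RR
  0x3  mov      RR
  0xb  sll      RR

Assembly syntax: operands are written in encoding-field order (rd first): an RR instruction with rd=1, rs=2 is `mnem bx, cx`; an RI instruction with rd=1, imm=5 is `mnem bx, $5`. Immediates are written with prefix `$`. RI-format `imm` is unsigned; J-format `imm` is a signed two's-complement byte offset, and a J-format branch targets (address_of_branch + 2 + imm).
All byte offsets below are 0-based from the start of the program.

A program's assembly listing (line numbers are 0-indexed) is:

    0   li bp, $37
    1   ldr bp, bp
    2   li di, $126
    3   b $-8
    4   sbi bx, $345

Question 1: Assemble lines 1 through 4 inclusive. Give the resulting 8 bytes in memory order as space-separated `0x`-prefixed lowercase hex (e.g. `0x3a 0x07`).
0x80 0x6d 0x7e 0x8a 0xf8 0x5f 0x59 0x43

1. ldr fields op=0x6:4|rd=6:3|rs=6:3|pad=0:6 → word 6d80h → 80 6d
2. li fields op=0x8:4|rd=5:3|imm=126:9 → word 8a7eh → 7e 8a
3. b fields op=0x5:4|imm=-8:12 → word 5ff8h → f8 5f
4. sbi fields op=0x4:4|rd=1:3|imm=345:9 → word 4359h → 59 43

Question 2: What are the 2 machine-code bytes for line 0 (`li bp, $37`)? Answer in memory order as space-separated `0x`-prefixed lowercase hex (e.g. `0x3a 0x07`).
0x25 0x8c

L0: li op=0x8:4|rd=6:3|imm=37:9 ⇒ 0x8c25 ⇒ little 25 8c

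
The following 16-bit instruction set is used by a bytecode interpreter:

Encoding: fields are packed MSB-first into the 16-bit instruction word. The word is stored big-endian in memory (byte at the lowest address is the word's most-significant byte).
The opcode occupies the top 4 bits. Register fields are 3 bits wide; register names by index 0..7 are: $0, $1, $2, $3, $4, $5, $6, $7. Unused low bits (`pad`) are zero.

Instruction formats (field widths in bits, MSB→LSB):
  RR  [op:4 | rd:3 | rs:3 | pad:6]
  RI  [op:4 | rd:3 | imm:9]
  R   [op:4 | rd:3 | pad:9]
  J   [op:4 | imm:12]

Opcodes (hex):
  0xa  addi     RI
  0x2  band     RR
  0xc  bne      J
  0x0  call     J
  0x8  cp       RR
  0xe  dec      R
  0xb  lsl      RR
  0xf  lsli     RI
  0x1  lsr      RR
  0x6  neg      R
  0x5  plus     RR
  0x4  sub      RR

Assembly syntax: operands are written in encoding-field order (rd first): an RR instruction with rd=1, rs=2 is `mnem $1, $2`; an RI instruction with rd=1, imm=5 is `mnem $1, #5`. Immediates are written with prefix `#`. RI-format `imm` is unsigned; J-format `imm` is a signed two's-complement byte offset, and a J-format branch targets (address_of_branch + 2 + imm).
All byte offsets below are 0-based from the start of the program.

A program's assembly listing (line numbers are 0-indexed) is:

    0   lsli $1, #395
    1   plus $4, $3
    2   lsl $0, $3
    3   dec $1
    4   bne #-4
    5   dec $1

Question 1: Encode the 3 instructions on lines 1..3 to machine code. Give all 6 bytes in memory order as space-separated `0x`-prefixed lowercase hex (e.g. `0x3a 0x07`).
1. plus fields op=0x5:4|rd=4:3|rs=3:3|pad=0:6 → word 58c0h → 58 c0
2. lsl fields op=0xb:4|rd=0:3|rs=3:3|pad=0:6 → word b0c0h → b0 c0
3. dec fields op=0xe:4|rd=1:3|pad=0:9 → word e200h → e2 00

0x58 0xc0 0xb0 0xc0 0xe2 0x00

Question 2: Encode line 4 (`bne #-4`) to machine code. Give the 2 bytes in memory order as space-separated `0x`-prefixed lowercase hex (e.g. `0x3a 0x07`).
0xcf 0xfc

line 4 (bne): pack op=0xc:4|imm=-4:12 = 0xcffc; big→ cf fc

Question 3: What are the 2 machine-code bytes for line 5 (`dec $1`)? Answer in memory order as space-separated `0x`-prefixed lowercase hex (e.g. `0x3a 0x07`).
0xe2 0x00

line 5 (dec): pack op=0xe:4|rd=1:3|pad=0:9 = 0xe200; big→ e2 00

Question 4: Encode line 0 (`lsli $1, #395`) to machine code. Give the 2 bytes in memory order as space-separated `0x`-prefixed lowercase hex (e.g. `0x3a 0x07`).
line 0 (lsli): pack op=0xf:4|rd=1:3|imm=395:9 = 0xf38b; big→ f3 8b

0xf3 0x8b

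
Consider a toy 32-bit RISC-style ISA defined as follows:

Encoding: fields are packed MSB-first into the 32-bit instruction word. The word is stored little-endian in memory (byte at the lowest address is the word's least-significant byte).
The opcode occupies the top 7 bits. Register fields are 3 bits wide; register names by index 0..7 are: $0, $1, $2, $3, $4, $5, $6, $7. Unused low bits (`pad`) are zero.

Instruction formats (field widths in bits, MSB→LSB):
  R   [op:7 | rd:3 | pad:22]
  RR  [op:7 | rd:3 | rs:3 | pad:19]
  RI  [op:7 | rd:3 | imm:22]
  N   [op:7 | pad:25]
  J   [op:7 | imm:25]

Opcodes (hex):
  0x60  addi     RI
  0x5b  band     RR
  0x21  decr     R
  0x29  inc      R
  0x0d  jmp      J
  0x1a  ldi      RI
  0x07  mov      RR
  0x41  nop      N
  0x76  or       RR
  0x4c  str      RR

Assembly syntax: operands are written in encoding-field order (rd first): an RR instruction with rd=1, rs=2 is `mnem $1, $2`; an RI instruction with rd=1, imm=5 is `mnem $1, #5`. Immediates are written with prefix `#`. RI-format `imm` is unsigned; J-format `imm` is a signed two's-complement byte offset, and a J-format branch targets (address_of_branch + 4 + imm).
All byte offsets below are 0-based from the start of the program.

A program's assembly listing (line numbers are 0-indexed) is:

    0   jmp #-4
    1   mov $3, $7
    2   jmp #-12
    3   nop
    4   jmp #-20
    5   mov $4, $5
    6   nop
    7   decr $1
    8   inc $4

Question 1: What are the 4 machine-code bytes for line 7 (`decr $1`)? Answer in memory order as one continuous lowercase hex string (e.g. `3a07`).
00004042

line 7 (decr): pack op=0x21:7|rd=1:3|pad=0:22 = 0x42400000; little→ 00 00 40 42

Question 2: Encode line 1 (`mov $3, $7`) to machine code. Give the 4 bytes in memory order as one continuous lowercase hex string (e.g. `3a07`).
0000f80e

L1: mov op=0x7:7|rd=3:3|rs=7:3|pad=0:19 ⇒ 0x0ef80000 ⇒ little 00 00 f8 0e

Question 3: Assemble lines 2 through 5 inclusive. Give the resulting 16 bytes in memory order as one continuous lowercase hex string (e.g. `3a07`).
2. jmp fields op=0xd:7|imm=-12:25 → word 1bfffff4h → f4 ff ff 1b
3. nop fields op=0x41:7|pad=0:25 → word 82000000h → 00 00 00 82
4. jmp fields op=0xd:7|imm=-20:25 → word 1bffffech → ec ff ff 1b
5. mov fields op=0x7:7|rd=4:3|rs=5:3|pad=0:19 → word 0f280000h → 00 00 28 0f

f4ffff1b00000082ecffff1b0000280f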